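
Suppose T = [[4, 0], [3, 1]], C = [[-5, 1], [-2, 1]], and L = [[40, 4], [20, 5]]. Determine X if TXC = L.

Isolating X: multiply by T⁻¹ from the left and C⁻¹ from the right, so X = T⁻¹LC⁻¹.
det T = 4; the adjugate gives T⁻¹ = [[1/4, 0], [-3/4, 1]].
C has determinant -3; C⁻¹ = [[-1/3, 1/3], [-2/3, 5/3]].
T⁻¹L = [[10, 1], [-10, 2]].
X = (T⁻¹L)C⁻¹ = [[-4, 5], [2, 0]].

X = [[-4, 5], [2, 0]]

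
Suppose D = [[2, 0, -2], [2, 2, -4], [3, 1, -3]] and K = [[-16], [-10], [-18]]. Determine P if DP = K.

D is on the left of P, so left-multiply by D⁻¹: P = D⁻¹K.
D has determinant 4; D⁻¹ = [[-1/2, -1/2, 1], [-3/2, 0, 1], [-1, -1/2, 1]].
P = D⁻¹K = [[-1/2, -1/2, 1], [-3/2, 0, 1], [-1, -1/2, 1]] · [[-16], [-10], [-18]] = [[-5], [6], [3]].

P = [[-5], [6], [3]]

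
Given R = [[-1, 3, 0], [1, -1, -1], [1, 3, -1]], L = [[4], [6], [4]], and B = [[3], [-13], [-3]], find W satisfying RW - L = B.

W = [[-1], [2], [4]]

RW = B + L = [[7], [-7], [1]].
Since R multiplies W on the left, W = R⁻¹(B + L).
det R = -4; the adjugate gives R⁻¹ = [[-1, -3/4, 3/4], [0, -1/4, 1/4], [-1, -3/2, 1/2]].
W = R⁻¹(B + L) = [[-1], [2], [4]].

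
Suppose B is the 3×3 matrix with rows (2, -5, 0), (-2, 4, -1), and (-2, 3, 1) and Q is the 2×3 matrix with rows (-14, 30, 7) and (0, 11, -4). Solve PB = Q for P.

P = [[-6, -3, 4], [-6, -1, -5]]

B is on the right of P, so right-multiply by B⁻¹: P = QB⁻¹.
det B = -6, so B⁻¹ = [[-7/6, -5/6, -5/6], [-2/3, -1/3, -1/3], [-1/3, -2/3, 1/3]].
P = QB⁻¹ = [[-14, 30, 7], [0, 11, -4]] · [[-7/6, -5/6, -5/6], [-2/3, -1/3, -1/3], [-1/3, -2/3, 1/3]] = [[-6, -3, 4], [-6, -1, -5]].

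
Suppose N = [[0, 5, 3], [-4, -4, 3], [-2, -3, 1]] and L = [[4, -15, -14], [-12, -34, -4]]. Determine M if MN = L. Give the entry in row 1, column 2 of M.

-3

N is on the right of M, so right-multiply by N⁻¹: M = LN⁻¹.
det N = 2; the adjugate gives N⁻¹ = [[5/2, -7, 27/2], [-1, 3, -6], [2, -5, 10]].
M = LN⁻¹ = [[4, -15, -14], [-12, -34, -4]] · [[5/2, -7, 27/2], [-1, 3, -6], [2, -5, 10]] = [[-3, -3, 4], [-4, 2, 2]].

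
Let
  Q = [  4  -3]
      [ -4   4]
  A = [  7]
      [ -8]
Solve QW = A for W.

W = [[1], [-1]]

Since Q multiplies W on the left, W = Q⁻¹A.
Q has determinant 4; Q⁻¹ = [[1, 3/4], [1, 1]].
W = Q⁻¹A = [[1, 3/4], [1, 1]] · [[7], [-8]] = [[1], [-1]].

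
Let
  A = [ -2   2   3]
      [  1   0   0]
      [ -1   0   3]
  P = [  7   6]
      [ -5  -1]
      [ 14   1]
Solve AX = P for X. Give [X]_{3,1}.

3

Since A multiplies X on the left, X = A⁻¹P.
det A = -6; the adjugate gives A⁻¹ = [[0, 1, 0], [1/2, 1/2, -1/2], [0, 1/3, 1/3]].
X = A⁻¹P = [[0, 1, 0], [1/2, 1/2, -1/2], [0, 1/3, 1/3]] · [[7, 6], [-5, -1], [14, 1]] = [[-5, -1], [-6, 2], [3, 0]].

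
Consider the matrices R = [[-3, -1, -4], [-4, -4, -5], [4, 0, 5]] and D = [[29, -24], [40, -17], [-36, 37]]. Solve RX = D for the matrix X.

X = [[-4, 3], [-1, -5], [-4, 5]]

Since R multiplies X on the left, X = R⁻¹D.
R has determinant -4; R⁻¹ = [[5, -5/4, 11/4], [0, -1/4, -1/4], [-4, 1, -2]].
X = R⁻¹D = [[5, -5/4, 11/4], [0, -1/4, -1/4], [-4, 1, -2]] · [[29, -24], [40, -17], [-36, 37]] = [[-4, 3], [-1, -5], [-4, 5]].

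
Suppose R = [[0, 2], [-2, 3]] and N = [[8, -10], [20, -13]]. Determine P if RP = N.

P = [[-4, -1], [4, -5]]

R is on the left of P, so left-multiply by R⁻¹: P = R⁻¹N.
det R = 4; the adjugate gives R⁻¹ = [[3/4, -1/2], [1/2, 0]].
P = R⁻¹N = [[3/4, -1/2], [1/2, 0]] · [[8, -10], [20, -13]] = [[-4, -1], [4, -5]].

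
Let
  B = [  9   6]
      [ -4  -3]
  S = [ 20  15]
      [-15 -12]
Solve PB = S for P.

B is on the right of P, so right-multiply by B⁻¹: P = SB⁻¹.
B has determinant -3; B⁻¹ = [[1, 2], [-4/3, -3]].
P = SB⁻¹ = [[20, 15], [-15, -12]] · [[1, 2], [-4/3, -3]] = [[0, -5], [1, 6]].

P = [[0, -5], [1, 6]]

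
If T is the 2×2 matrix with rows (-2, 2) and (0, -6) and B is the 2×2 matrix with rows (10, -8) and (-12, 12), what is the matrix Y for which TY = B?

Y = [[-3, 2], [2, -2]]

Since T multiplies Y on the left, Y = T⁻¹B.
det T = 12; the adjugate gives T⁻¹ = [[-1/2, -1/6], [0, -1/6]].
Y = T⁻¹B = [[-1/2, -1/6], [0, -1/6]] · [[10, -8], [-12, 12]] = [[-3, 2], [2, -2]].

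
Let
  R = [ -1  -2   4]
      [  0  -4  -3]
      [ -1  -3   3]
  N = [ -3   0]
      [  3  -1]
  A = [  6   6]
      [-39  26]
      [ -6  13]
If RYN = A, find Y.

Y = R⁻¹AN⁻¹ (apply R⁻¹ on the left and N⁻¹ on the right).
det R = -1, so R⁻¹ = [[21, 6, -22], [-3, -1, 3], [4, 1, -4]].
N has determinant 3; N⁻¹ = [[-1/3, 0], [-1, -1]].
R⁻¹A = [[24, -4], [3, -5], [9, -2]].
Y = (R⁻¹A)N⁻¹ = [[-4, 4], [4, 5], [-1, 2]].

Y = [[-4, 4], [4, 5], [-1, 2]]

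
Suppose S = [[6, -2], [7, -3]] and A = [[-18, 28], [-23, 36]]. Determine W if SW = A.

S is on the left of W, so left-multiply by S⁻¹: W = S⁻¹A.
det S = -4; the adjugate gives S⁻¹ = [[3/4, -1/2], [7/4, -3/2]].
W = S⁻¹A = [[3/4, -1/2], [7/4, -3/2]] · [[-18, 28], [-23, 36]] = [[-2, 3], [3, -5]].

W = [[-2, 3], [3, -5]]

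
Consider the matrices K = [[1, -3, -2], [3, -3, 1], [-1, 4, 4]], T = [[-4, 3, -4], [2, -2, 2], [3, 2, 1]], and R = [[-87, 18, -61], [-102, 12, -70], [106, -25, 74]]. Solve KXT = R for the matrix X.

X = [[-3, -3, 0], [-5, 1, 5], [4, 5, -1]]

X = K⁻¹RT⁻¹ (apply K⁻¹ on the left and T⁻¹ on the right).
det K = 5; the adjugate gives K⁻¹ = [[-16/5, 4/5, -9/5], [-13/5, 2/5, -7/5], [9/5, -1/5, 6/5]].
T has determinant -4; T⁻¹ = [[3/2, 11/4, 1/2], [-1, -2, 0], [-5/2, -17/4, -1/2]].
K⁻¹R = [[6, -3, 6], [37, -7, 27], [-9, 0, -7]].
X = (K⁻¹R)T⁻¹ = [[-3, -3, 0], [-5, 1, 5], [4, 5, -1]].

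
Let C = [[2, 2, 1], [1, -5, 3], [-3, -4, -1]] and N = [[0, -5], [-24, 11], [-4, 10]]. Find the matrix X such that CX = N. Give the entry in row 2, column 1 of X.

4

Left-multiplying both sides by C⁻¹ gives X = C⁻¹N.
det C = -1, so C⁻¹ = [[-17, 2, -11], [8, -1, 5], [19, -2, 12]].
X = C⁻¹N = [[-17, 2, -11], [8, -1, 5], [19, -2, 12]] · [[0, -5], [-24, 11], [-4, 10]] = [[-4, -3], [4, -1], [0, 3]].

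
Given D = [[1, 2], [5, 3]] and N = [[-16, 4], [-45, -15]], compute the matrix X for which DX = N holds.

X = [[-6, -6], [-5, 5]]

Left-multiplying both sides by D⁻¹ gives X = D⁻¹N.
det D = -7; the adjugate gives D⁻¹ = [[-3/7, 2/7], [5/7, -1/7]].
X = D⁻¹N = [[-3/7, 2/7], [5/7, -1/7]] · [[-16, 4], [-45, -15]] = [[-6, -6], [-5, 5]].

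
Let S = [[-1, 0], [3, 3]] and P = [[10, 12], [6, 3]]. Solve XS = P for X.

S is on the right of X, so right-multiply by S⁻¹: X = PS⁻¹.
det S = -3, so S⁻¹ = [[-1, 0], [1, 1/3]].
X = PS⁻¹ = [[10, 12], [6, 3]] · [[-1, 0], [1, 1/3]] = [[2, 4], [-3, 1]].

X = [[2, 4], [-3, 1]]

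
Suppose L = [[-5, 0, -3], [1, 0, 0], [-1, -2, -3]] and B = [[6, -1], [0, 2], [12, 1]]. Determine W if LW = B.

Since L multiplies W on the left, W = L⁻¹B.
det L = 6, so L⁻¹ = [[0, 1, 0], [1/2, 2, -1/2], [-1/3, -5/3, 0]].
W = L⁻¹B = [[0, 1, 0], [1/2, 2, -1/2], [-1/3, -5/3, 0]] · [[6, -1], [0, 2], [12, 1]] = [[0, 2], [-3, 3], [-2, -3]].

W = [[0, 2], [-3, 3], [-2, -3]]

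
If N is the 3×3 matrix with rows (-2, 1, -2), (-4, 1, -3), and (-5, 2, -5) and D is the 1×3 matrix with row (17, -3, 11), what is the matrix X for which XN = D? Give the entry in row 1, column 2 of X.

N is on the right of X, so right-multiply by N⁻¹: X = DN⁻¹.
N has determinant -1; N⁻¹ = [[-1, -1, 1], [5, 0, -2], [3, 1, -2]].
X = DN⁻¹ = [[17, -3, 11]] · [[-1, -1, 1], [5, 0, -2], [3, 1, -2]] = [[1, -6, 1]].

-6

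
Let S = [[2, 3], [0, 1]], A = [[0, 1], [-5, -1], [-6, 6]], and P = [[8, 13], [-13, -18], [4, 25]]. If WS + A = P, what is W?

W = [[4, 0], [-4, -5], [5, 4]]

WS = P − A = [[8, 12], [-8, -17], [10, 19]].
Since S sits to the right of W, W = (P − A)S⁻¹.
det S = 2; the adjugate gives S⁻¹ = [[1/2, -3/2], [0, 1]].
W = (P − A)S⁻¹ = [[4, 0], [-4, -5], [5, 4]].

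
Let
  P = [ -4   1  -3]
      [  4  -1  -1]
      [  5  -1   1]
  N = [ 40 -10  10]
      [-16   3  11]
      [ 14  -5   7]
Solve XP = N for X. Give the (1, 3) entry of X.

Since P sits to the right of X, X = NP⁻¹.
det P = -4; the adjugate gives P⁻¹ = [[1/2, -1/2, 1], [9/4, -11/4, 4], [-1/4, -1/4, 0]].
X = NP⁻¹ = [[40, -10, 10], [-16, 3, 11], [14, -5, 7]] · [[1/2, -1/2, 1], [9/4, -11/4, 4], [-1/4, -1/4, 0]] = [[-5, 5, 0], [-4, -3, -4], [-6, 5, -6]].

0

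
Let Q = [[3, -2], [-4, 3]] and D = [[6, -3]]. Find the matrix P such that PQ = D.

P = [[6, 3]]

Since Q sits to the right of P, P = DQ⁻¹.
det Q = 1, so Q⁻¹ = [[3, 2], [4, 3]].
P = DQ⁻¹ = [[6, -3]] · [[3, 2], [4, 3]] = [[6, 3]].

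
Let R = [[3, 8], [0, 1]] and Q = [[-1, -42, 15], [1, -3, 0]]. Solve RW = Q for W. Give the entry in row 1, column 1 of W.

-3

Left-multiplying both sides by R⁻¹ gives W = R⁻¹Q.
R has determinant 3; R⁻¹ = [[1/3, -8/3], [0, 1]].
W = R⁻¹Q = [[1/3, -8/3], [0, 1]] · [[-1, -42, 15], [1, -3, 0]] = [[-3, -6, 5], [1, -3, 0]].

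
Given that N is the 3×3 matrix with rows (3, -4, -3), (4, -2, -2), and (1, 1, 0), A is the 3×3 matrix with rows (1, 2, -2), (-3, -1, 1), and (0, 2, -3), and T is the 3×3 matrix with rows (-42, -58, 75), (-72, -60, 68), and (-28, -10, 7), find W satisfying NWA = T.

W = [[-4, 5, 1], [0, 3, 2], [-2, -3, 4]]

Left-multiply by N⁻¹ and right-multiply by A⁻¹: W = N⁻¹TA⁻¹.
det N = -4; the adjugate gives N⁻¹ = [[-1/2, 3/4, -1/2], [1/2, -3/4, 3/2], [-3/2, 7/4, -5/2]].
det A = -5; the adjugate gives A⁻¹ = [[-1/5, -2/5, 0], [9/5, 3/5, -1], [6/5, 2/5, -1]].
N⁻¹T = [[-19, -11, 10], [-9, 1, -3], [7, 7, -11]].
W = (N⁻¹T)A⁻¹ = [[-4, 5, 1], [0, 3, 2], [-2, -3, 4]].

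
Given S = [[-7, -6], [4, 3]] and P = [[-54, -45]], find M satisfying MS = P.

Since S sits to the right of M, M = PS⁻¹.
det S = 3, so S⁻¹ = [[1, 2], [-4/3, -7/3]].
M = PS⁻¹ = [[-54, -45]] · [[1, 2], [-4/3, -7/3]] = [[6, -3]].

M = [[6, -3]]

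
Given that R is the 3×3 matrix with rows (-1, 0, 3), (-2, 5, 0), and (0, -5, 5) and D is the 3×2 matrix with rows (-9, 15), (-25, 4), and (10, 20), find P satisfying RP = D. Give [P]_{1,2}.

Left-multiplying both sides by R⁻¹ gives P = R⁻¹D.
R has determinant 5; R⁻¹ = [[5, -3, -3], [2, -1, -6/5], [2, -1, -1]].
P = R⁻¹D = [[5, -3, -3], [2, -1, -6/5], [2, -1, -1]] · [[-9, 15], [-25, 4], [10, 20]] = [[0, 3], [-5, 2], [-3, 6]].

3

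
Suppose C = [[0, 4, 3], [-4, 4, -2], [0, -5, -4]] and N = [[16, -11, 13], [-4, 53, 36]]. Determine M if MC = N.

Right-multiplying both sides by C⁻¹ gives M = NC⁻¹.
det C = -4; the adjugate gives C⁻¹ = [[13/2, -1/4, 5], [4, 0, 3], [-5, 0, -4]].
M = NC⁻¹ = [[16, -11, 13], [-4, 53, 36]] · [[13/2, -1/4, 5], [4, 0, 3], [-5, 0, -4]] = [[-5, -4, -5], [6, 1, -5]].

M = [[-5, -4, -5], [6, 1, -5]]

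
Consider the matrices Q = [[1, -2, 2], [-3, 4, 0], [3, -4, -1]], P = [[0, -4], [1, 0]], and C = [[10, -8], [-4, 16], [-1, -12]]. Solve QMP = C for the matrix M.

M = [[4, 4], [2, 2], [1, 5]]

Isolating M: multiply by Q⁻¹ from the left and P⁻¹ from the right, so M = Q⁻¹CP⁻¹.
Q has determinant 2; Q⁻¹ = [[-2, -5, -4], [-3/2, -7/2, -3], [0, -1, -1]].
det P = 4, so P⁻¹ = [[0, 1], [-1/4, 0]].
Q⁻¹C = [[4, -16], [2, -8], [5, -4]].
M = (Q⁻¹C)P⁻¹ = [[4, 4], [2, 2], [1, 5]].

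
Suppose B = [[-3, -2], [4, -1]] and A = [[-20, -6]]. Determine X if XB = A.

X = [[4, -2]]

Since B sits to the right of X, X = AB⁻¹.
det B = 11, so B⁻¹ = [[-1/11, 2/11], [-4/11, -3/11]].
X = AB⁻¹ = [[-20, -6]] · [[-1/11, 2/11], [-4/11, -3/11]] = [[4, -2]].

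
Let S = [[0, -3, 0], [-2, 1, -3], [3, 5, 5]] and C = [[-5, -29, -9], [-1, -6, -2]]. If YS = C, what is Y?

Y = [[4, -2, -3], [0, -1, -1]]

Right-multiplying both sides by S⁻¹ gives Y = CS⁻¹.
S has determinant -3; S⁻¹ = [[-20/3, -5, -3], [-1/3, 0, 0], [13/3, 3, 2]].
Y = CS⁻¹ = [[-5, -29, -9], [-1, -6, -2]] · [[-20/3, -5, -3], [-1/3, 0, 0], [13/3, 3, 2]] = [[4, -2, -3], [0, -1, -1]].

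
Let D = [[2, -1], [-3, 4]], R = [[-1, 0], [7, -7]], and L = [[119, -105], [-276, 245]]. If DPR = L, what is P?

P = [[-5, 5], [4, -5]]

P = D⁻¹LR⁻¹ (apply D⁻¹ on the left and R⁻¹ on the right).
D has determinant 5; D⁻¹ = [[4/5, 1/5], [3/5, 2/5]].
det R = 7; the adjugate gives R⁻¹ = [[-1, 0], [-1, -1/7]].
D⁻¹L = [[40, -35], [-39, 35]].
P = (D⁻¹L)R⁻¹ = [[-5, 5], [4, -5]].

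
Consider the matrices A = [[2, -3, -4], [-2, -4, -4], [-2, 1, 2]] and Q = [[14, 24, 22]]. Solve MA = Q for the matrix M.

M = [[-3, -5, -5]]

Right-multiplying both sides by A⁻¹ gives M = QA⁻¹.
A has determinant -4; A⁻¹ = [[1, -1/2, 1], [-3, 1, -4], [5/2, -1, 7/2]].
M = QA⁻¹ = [[14, 24, 22]] · [[1, -1/2, 1], [-3, 1, -4], [5/2, -1, 7/2]] = [[-3, -5, -5]].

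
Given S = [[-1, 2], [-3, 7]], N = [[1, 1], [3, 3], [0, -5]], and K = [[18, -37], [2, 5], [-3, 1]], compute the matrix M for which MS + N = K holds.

MS = K − N = [[17, -38], [-1, 2], [-3, 6]].
S is on the right of M, so right-multiply by S⁻¹: M = (K − N)S⁻¹.
det S = -1, so S⁻¹ = [[-7, 2], [-3, 1]].
M = (K − N)S⁻¹ = [[-5, -4], [1, 0], [3, 0]].

M = [[-5, -4], [1, 0], [3, 0]]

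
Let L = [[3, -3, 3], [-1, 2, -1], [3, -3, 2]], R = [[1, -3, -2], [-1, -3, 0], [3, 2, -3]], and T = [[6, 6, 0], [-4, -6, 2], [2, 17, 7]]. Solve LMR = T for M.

M = [[0, -5, -3], [2, -2, -2], [5, -2, -1]]

Left-multiply by L⁻¹ and right-multiply by R⁻¹: M = L⁻¹TR⁻¹.
det L = -3, so L⁻¹ = [[-1/3, 1, 1], [1/3, 1, 0], [1, 0, -1]].
det R = 4; the adjugate gives R⁻¹ = [[9/4, -13/4, -3/2], [-3/4, 3/4, 1/2], [7/4, -11/4, -3/2]].
L⁻¹T = [[-4, 9, 9], [-2, -4, 2], [4, -11, -7]].
M = (L⁻¹T)R⁻¹ = [[0, -5, -3], [2, -2, -2], [5, -2, -1]].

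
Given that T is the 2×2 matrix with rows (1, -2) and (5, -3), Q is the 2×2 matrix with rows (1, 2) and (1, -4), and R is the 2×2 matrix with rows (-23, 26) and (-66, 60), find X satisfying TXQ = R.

X = [[-5, -4], [3, 4]]

Isolating X: multiply by T⁻¹ from the left and Q⁻¹ from the right, so X = T⁻¹RQ⁻¹.
det T = 7; the adjugate gives T⁻¹ = [[-3/7, 2/7], [-5/7, 1/7]].
Q has determinant -6; Q⁻¹ = [[2/3, 1/3], [1/6, -1/6]].
T⁻¹R = [[-9, 6], [7, -10]].
X = (T⁻¹R)Q⁻¹ = [[-5, -4], [3, 4]].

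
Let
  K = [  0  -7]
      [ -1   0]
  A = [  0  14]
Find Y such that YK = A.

Since K sits to the right of Y, Y = AK⁻¹.
K has determinant -7; K⁻¹ = [[0, -1], [-1/7, 0]].
Y = AK⁻¹ = [[0, 14]] · [[0, -1], [-1/7, 0]] = [[-2, 0]].

Y = [[-2, 0]]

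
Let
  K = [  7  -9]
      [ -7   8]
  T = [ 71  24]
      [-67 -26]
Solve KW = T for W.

W = [[5, 6], [-4, 2]]

K is on the left of W, so left-multiply by K⁻¹: W = K⁻¹T.
det K = -7, so K⁻¹ = [[-8/7, -9/7], [-1, -1]].
W = K⁻¹T = [[-8/7, -9/7], [-1, -1]] · [[71, 24], [-67, -26]] = [[5, 6], [-4, 2]].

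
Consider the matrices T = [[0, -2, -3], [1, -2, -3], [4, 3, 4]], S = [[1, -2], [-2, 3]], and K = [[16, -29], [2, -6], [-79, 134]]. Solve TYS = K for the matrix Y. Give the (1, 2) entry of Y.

Isolating Y: multiply by T⁻¹ from the left and S⁻¹ from the right, so Y = T⁻¹KS⁻¹.
T has determinant -1; T⁻¹ = [[-1, 1, 0], [16, -12, 3], [-11, 8, -2]].
S has determinant -1; S⁻¹ = [[-3, -2], [-2, -1]].
T⁻¹K = [[-14, 23], [-5, 10], [-2, 3]].
Y = (T⁻¹K)S⁻¹ = [[-4, 5], [-5, 0], [0, 1]].

5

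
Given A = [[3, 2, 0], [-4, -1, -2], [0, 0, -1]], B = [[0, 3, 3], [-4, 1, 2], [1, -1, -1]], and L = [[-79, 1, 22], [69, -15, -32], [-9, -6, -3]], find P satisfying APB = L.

P = [[-1, 5, 1], [-1, 3, 1], [2, -3, -3]]

P = A⁻¹LB⁻¹ (apply A⁻¹ on the left and B⁻¹ on the right).
det A = -5; the adjugate gives A⁻¹ = [[-1/5, -2/5, 4/5], [4/5, 3/5, -6/5], [0, 0, -1]].
det B = 3; the adjugate gives B⁻¹ = [[1/3, 0, 1], [-2/3, -1, -4], [1, 1, 4]].
A⁻¹L = [[-19, 1, 6], [-11, -1, 2], [9, 6, 3]].
P = (A⁻¹L)B⁻¹ = [[-1, 5, 1], [-1, 3, 1], [2, -3, -3]].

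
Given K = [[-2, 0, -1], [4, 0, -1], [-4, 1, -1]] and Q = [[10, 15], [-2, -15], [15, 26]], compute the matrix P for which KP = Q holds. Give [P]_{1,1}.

-2

K is on the left of P, so left-multiply by K⁻¹: P = K⁻¹Q.
det K = -6; the adjugate gives K⁻¹ = [[-1/6, 1/6, 0], [-4/3, 1/3, 1], [-2/3, -1/3, 0]].
P = K⁻¹Q = [[-1/6, 1/6, 0], [-4/3, 1/3, 1], [-2/3, -1/3, 0]] · [[10, 15], [-2, -15], [15, 26]] = [[-2, -5], [1, 1], [-6, -5]].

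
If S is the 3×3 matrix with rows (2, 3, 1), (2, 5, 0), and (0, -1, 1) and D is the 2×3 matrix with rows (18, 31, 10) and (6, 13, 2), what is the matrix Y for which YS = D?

Since S sits to the right of Y, Y = DS⁻¹.
S has determinant 2; S⁻¹ = [[5/2, -2, -5/2], [-1, 1, 1], [-1, 1, 2]].
Y = DS⁻¹ = [[18, 31, 10], [6, 13, 2]] · [[5/2, -2, -5/2], [-1, 1, 1], [-1, 1, 2]] = [[4, 5, 6], [0, 3, 2]].

Y = [[4, 5, 6], [0, 3, 2]]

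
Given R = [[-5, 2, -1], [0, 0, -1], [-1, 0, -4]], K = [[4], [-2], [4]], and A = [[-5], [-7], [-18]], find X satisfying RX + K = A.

X = [[2], [3], [5]]

RX = A − K = [[-9], [-5], [-22]].
R is on the left of X, so left-multiply by R⁻¹: X = R⁻¹(A − K).
R has determinant 2; R⁻¹ = [[0, 4, -1], [1/2, 19/2, -5/2], [0, -1, 0]].
X = R⁻¹(A − K) = [[2], [3], [5]].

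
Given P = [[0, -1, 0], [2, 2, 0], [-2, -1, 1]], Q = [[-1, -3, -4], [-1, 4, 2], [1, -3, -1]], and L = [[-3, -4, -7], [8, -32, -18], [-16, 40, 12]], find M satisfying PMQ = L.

M = [[2, -5, -2], [-3, -5, -5], [5, 1, -5]]

Isolating M: multiply by P⁻¹ from the left and Q⁻¹ from the right, so M = P⁻¹LQ⁻¹.
det P = 2; the adjugate gives P⁻¹ = [[1, 1/2, 0], [-1, 0, 0], [1, 1, 1]].
det Q = -1, so Q⁻¹ = [[-2, -9, -10], [-1, -5, -6], [1, 6, 7]].
P⁻¹L = [[1, -20, -16], [3, 4, 7], [-11, 4, -13]].
M = (P⁻¹L)Q⁻¹ = [[2, -5, -2], [-3, -5, -5], [5, 1, -5]].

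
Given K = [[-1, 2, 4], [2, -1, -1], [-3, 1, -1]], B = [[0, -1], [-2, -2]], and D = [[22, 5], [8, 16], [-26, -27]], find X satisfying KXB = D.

X = [[-3, -5], [-3, -4], [5, -2]]

X = K⁻¹DB⁻¹ (apply K⁻¹ on the left and B⁻¹ on the right).
K has determinant 4; K⁻¹ = [[1/2, 3/2, 1/2], [5/4, 13/4, 7/4], [-1/4, -5/4, -3/4]].
det B = -2; the adjugate gives B⁻¹ = [[1, -1/2], [-1, 0]].
K⁻¹D = [[10, 13], [8, 11], [4, -1]].
X = (K⁻¹D)B⁻¹ = [[-3, -5], [-3, -4], [5, -2]].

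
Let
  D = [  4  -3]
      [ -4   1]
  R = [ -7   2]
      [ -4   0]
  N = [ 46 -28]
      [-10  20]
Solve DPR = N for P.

P = D⁻¹NR⁻¹ (apply D⁻¹ on the left and R⁻¹ on the right).
D has determinant -8; D⁻¹ = [[-1/8, -3/8], [-1/2, -1/2]].
R has determinant 8; R⁻¹ = [[0, -1/4], [1/2, -7/8]].
D⁻¹N = [[-2, -4], [-18, 4]].
P = (D⁻¹N)R⁻¹ = [[-2, 4], [2, 1]].

P = [[-2, 4], [2, 1]]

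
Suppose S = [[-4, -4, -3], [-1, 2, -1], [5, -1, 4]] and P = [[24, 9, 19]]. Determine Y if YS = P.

S is on the right of Y, so right-multiply by S⁻¹: Y = PS⁻¹.
det S = 3; the adjugate gives S⁻¹ = [[7/3, 19/3, 10/3], [-1/3, -1/3, -1/3], [-3, -8, -4]].
Y = PS⁻¹ = [[24, 9, 19]] · [[7/3, 19/3, 10/3], [-1/3, -1/3, -1/3], [-3, -8, -4]] = [[-4, -3, 1]].

Y = [[-4, -3, 1]]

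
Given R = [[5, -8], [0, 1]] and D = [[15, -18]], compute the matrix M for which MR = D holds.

Since R sits to the right of M, M = DR⁻¹.
det R = 5, so R⁻¹ = [[1/5, 8/5], [0, 1]].
M = DR⁻¹ = [[15, -18]] · [[1/5, 8/5], [0, 1]] = [[3, 6]].

M = [[3, 6]]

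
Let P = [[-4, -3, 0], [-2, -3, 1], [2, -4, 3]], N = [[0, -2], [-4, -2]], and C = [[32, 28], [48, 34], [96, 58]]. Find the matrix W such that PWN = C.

W = [[0, -1], [2, 4], [1, -2]]

Left-multiply by P⁻¹ and right-multiply by N⁻¹: W = P⁻¹CN⁻¹.
det P = -4, so P⁻¹ = [[5/4, -9/4, 3/4], [-2, 3, -1], [-7/2, 11/2, -3/2]].
det N = -8; the adjugate gives N⁻¹ = [[1/4, -1/4], [-1/2, 0]].
P⁻¹C = [[4, 2], [-16, -12], [8, 2]].
W = (P⁻¹C)N⁻¹ = [[0, -1], [2, 4], [1, -2]].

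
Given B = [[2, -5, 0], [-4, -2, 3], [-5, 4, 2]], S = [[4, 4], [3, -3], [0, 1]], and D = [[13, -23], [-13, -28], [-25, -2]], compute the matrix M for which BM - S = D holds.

M = [[1, 3], [-3, 5], [-4, -3]]

BM = D + S = [[17, -19], [-10, -31], [-25, -1]].
Left-multiplying both sides by B⁻¹ gives M = B⁻¹(D + S).
det B = 3; the adjugate gives B⁻¹ = [[-16/3, 10/3, -5], [-7/3, 4/3, -2], [-26/3, 17/3, -8]].
M = B⁻¹(D + S) = [[1, 3], [-3, 5], [-4, -3]].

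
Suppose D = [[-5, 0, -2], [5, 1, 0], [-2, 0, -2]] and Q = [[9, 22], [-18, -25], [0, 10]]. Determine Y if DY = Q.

Y = [[-3, -4], [-3, -5], [3, -1]]

Since D multiplies Y on the left, Y = D⁻¹Q.
det D = 6, so D⁻¹ = [[-1/3, 0, 1/3], [5/3, 1, -5/3], [1/3, 0, -5/6]].
Y = D⁻¹Q = [[-1/3, 0, 1/3], [5/3, 1, -5/3], [1/3, 0, -5/6]] · [[9, 22], [-18, -25], [0, 10]] = [[-3, -4], [-3, -5], [3, -1]].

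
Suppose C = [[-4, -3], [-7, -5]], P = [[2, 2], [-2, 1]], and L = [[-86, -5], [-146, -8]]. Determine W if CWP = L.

W = [[1, -3], [4, -5]]

Left-multiply by C⁻¹ and right-multiply by P⁻¹: W = C⁻¹LP⁻¹.
det C = -1; the adjugate gives C⁻¹ = [[5, -3], [-7, 4]].
det P = 6, so P⁻¹ = [[1/6, -1/3], [1/3, 1/3]].
C⁻¹L = [[8, -1], [18, 3]].
W = (C⁻¹L)P⁻¹ = [[1, -3], [4, -5]].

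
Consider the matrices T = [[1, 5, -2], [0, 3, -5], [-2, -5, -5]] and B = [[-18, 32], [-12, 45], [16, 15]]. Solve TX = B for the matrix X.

T is on the left of X, so left-multiply by T⁻¹: X = T⁻¹B.
det T = -2; the adjugate gives T⁻¹ = [[20, -35/2, 19/2], [-5, 9/2, -5/2], [-3, 5/2, -3/2]].
X = T⁻¹B = [[20, -35/2, 19/2], [-5, 9/2, -5/2], [-3, 5/2, -3/2]] · [[-18, 32], [-12, 45], [16, 15]] = [[2, -5], [-4, 5], [0, -6]].

X = [[2, -5], [-4, 5], [0, -6]]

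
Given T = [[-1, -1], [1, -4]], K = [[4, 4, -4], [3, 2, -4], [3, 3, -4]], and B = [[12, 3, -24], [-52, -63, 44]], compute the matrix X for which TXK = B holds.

X = [[1, -5, -3], [5, -4, 0]]

X = T⁻¹BK⁻¹ (apply T⁻¹ on the left and K⁻¹ on the right).
det T = 5; the adjugate gives T⁻¹ = [[-4/5, 1/5], [-1/5, -1/5]].
K has determinant 4; K⁻¹ = [[1, 1, -2], [0, -1, 1], [3/4, 0, -1]].
T⁻¹B = [[-20, -15, 28], [8, 12, -4]].
X = (T⁻¹B)K⁻¹ = [[1, -5, -3], [5, -4, 0]].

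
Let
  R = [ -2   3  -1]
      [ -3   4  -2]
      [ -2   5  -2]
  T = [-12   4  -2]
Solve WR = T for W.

R is on the right of W, so right-multiply by R⁻¹: W = TR⁻¹.
R has determinant -3; R⁻¹ = [[-2/3, -1/3, 2/3], [2/3, -2/3, 1/3], [7/3, -4/3, -1/3]].
W = TR⁻¹ = [[-12, 4, -2]] · [[-2/3, -1/3, 2/3], [2/3, -2/3, 1/3], [7/3, -4/3, -1/3]] = [[6, 4, -6]].

W = [[6, 4, -6]]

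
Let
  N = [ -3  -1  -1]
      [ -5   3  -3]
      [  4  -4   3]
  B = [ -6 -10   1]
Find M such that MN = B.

N is on the right of M, so right-multiply by N⁻¹: M = BN⁻¹.
det N = -2, so N⁻¹ = [[3/2, -7/2, -3], [-3/2, 5/2, 2], [-4, 8, 7]].
M = BN⁻¹ = [[-6, -10, 1]] · [[3/2, -7/2, -3], [-3/2, 5/2, 2], [-4, 8, 7]] = [[2, 4, 5]].

M = [[2, 4, 5]]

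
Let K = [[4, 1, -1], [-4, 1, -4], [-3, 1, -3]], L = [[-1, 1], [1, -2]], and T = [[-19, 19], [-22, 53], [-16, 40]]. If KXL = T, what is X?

Isolating X: multiply by K⁻¹ from the left and L⁻¹ from the right, so X = K⁻¹TL⁻¹.
K has determinant 5; K⁻¹ = [[1/5, 2/5, -3/5], [0, -3, 4], [-1/5, -7/5, 8/5]].
det L = 1, so L⁻¹ = [[-2, -1], [-1, -1]].
K⁻¹T = [[-3, 1], [2, 1], [9, -14]].
X = (K⁻¹T)L⁻¹ = [[5, 2], [-5, -3], [-4, 5]].

X = [[5, 2], [-5, -3], [-4, 5]]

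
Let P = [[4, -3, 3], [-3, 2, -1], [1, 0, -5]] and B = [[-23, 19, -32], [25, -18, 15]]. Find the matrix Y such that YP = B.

Y = [[-5, 2, 3], [4, -3, 0]]

Since P sits to the right of Y, Y = BP⁻¹.
det P = 2; the adjugate gives P⁻¹ = [[-5, -15/2, -3/2], [-8, -23/2, -5/2], [-1, -3/2, -1/2]].
Y = BP⁻¹ = [[-23, 19, -32], [25, -18, 15]] · [[-5, -15/2, -3/2], [-8, -23/2, -5/2], [-1, -3/2, -1/2]] = [[-5, 2, 3], [4, -3, 0]].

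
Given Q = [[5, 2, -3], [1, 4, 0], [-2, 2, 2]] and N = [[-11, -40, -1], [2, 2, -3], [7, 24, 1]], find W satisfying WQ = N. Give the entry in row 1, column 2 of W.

-6

Q is on the right of W, so right-multiply by Q⁻¹: W = NQ⁻¹.
det Q = 6; the adjugate gives Q⁻¹ = [[4/3, -5/3, 2], [-1/3, 2/3, -1/2], [5/3, -7/3, 3]].
W = NQ⁻¹ = [[-11, -40, -1], [2, 2, -3], [7, 24, 1]] · [[4/3, -5/3, 2], [-1/3, 2/3, -1/2], [5/3, -7/3, 3]] = [[-3, -6, -5], [-3, 5, -6], [3, 2, 5]].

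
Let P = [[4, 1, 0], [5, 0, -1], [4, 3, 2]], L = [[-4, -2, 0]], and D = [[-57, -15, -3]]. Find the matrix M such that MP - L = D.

MP = D + L = [[-61, -17, -3]].
Right-multiplying both sides by P⁻¹ gives M = (D + L)P⁻¹.
det P = -2; the adjugate gives P⁻¹ = [[-3/2, 1, 1/2], [7, -4, -2], [-15/2, 4, 5/2]].
M = (D + L)P⁻¹ = [[-5, -5, -4]].

M = [[-5, -5, -4]]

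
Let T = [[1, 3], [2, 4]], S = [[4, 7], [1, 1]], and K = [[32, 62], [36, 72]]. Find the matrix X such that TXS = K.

X = [[-2, -2], [4, -2]]

X = T⁻¹KS⁻¹ (apply T⁻¹ on the left and S⁻¹ on the right).
det T = -2; the adjugate gives T⁻¹ = [[-2, 3/2], [1, -1/2]].
S has determinant -3; S⁻¹ = [[-1/3, 7/3], [1/3, -4/3]].
T⁻¹K = [[-10, -16], [14, 26]].
X = (T⁻¹K)S⁻¹ = [[-2, -2], [4, -2]].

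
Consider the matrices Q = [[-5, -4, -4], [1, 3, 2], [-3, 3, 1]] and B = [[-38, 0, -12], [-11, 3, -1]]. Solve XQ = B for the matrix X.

Right-multiplying both sides by Q⁻¹ gives X = BQ⁻¹.
det Q = -5, so Q⁻¹ = [[3/5, 8/5, -4/5], [7/5, 17/5, -6/5], [-12/5, -27/5, 11/5]].
X = BQ⁻¹ = [[-38, 0, -12], [-11, 3, -1]] · [[3/5, 8/5, -4/5], [7/5, 17/5, -6/5], [-12/5, -27/5, 11/5]] = [[6, 4, 4], [0, -2, 3]].

X = [[6, 4, 4], [0, -2, 3]]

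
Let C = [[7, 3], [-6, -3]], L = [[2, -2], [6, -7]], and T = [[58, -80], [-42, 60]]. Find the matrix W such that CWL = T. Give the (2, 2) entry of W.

Isolating W: multiply by C⁻¹ from the left and L⁻¹ from the right, so W = C⁻¹TL⁻¹.
det C = -3, so C⁻¹ = [[1, 1], [-2, -7/3]].
det L = -2; the adjugate gives L⁻¹ = [[7/2, -1], [3, -1]].
C⁻¹T = [[16, -20], [-18, 20]].
W = (C⁻¹T)L⁻¹ = [[-4, 4], [-3, -2]].

-2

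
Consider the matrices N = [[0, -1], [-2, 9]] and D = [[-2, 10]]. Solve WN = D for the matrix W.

Since N sits to the right of W, W = DN⁻¹.
det N = -2, so N⁻¹ = [[-9/2, -1/2], [-1, 0]].
W = DN⁻¹ = [[-2, 10]] · [[-9/2, -1/2], [-1, 0]] = [[-1, 1]].

W = [[-1, 1]]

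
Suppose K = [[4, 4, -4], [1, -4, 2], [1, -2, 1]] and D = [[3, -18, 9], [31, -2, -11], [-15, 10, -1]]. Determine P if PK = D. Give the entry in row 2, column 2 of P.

6

Right-multiplying both sides by K⁻¹ gives P = DK⁻¹.
K has determinant -4; K⁻¹ = [[0, -1, 2], [-1/4, -2, 3], [-1/2, -3, 5]].
P = DK⁻¹ = [[3, -18, 9], [31, -2, -11], [-15, 10, -1]] · [[0, -1, 2], [-1/4, -2, 3], [-1/2, -3, 5]] = [[0, 6, -3], [6, 6, 1], [-2, -2, -5]].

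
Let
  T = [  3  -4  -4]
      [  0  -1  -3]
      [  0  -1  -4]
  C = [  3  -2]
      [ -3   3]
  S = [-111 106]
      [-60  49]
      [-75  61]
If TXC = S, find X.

Isolating X: multiply by T⁻¹ from the left and C⁻¹ from the right, so X = T⁻¹SC⁻¹.
T has determinant 3; T⁻¹ = [[1/3, -4, 8/3], [0, -4, 3], [0, 1, -1]].
det C = 3; the adjugate gives C⁻¹ = [[1, 2/3], [1, 1]].
T⁻¹S = [[3, 2], [15, -13], [15, -12]].
X = (T⁻¹S)C⁻¹ = [[5, 4], [2, -3], [3, -2]].

X = [[5, 4], [2, -3], [3, -2]]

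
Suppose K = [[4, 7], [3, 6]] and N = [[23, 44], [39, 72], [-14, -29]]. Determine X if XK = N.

Since K sits to the right of X, X = NK⁻¹.
K has determinant 3; K⁻¹ = [[2, -7/3], [-1, 4/3]].
X = NK⁻¹ = [[23, 44], [39, 72], [-14, -29]] · [[2, -7/3], [-1, 4/3]] = [[2, 5], [6, 5], [1, -6]].

X = [[2, 5], [6, 5], [1, -6]]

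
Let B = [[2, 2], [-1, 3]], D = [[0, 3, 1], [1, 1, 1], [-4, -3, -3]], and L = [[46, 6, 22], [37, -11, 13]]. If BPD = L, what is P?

Isolating P: multiply by B⁻¹ from the left and D⁻¹ from the right, so P = B⁻¹LD⁻¹.
det B = 8; the adjugate gives B⁻¹ = [[3/8, -1/4], [1/8, 1/4]].
det D = -2; the adjugate gives D⁻¹ = [[0, -3, -1], [1/2, -2, -1/2], [-1/2, 6, 3/2]].
B⁻¹L = [[8, 5, 5], [15, -2, 6]].
P = (B⁻¹L)D⁻¹ = [[0, -4, -3], [-4, -5, -5]].

P = [[0, -4, -3], [-4, -5, -5]]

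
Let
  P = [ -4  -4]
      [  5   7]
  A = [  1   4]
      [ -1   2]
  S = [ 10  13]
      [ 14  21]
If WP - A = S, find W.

W = [[1, 3], [3, 5]]

WP = S + A = [[11, 17], [13, 23]].
P is on the right of W, so right-multiply by P⁻¹: W = (S + A)P⁻¹.
P has determinant -8; P⁻¹ = [[-7/8, -1/2], [5/8, 1/2]].
W = (S + A)P⁻¹ = [[1, 3], [3, 5]].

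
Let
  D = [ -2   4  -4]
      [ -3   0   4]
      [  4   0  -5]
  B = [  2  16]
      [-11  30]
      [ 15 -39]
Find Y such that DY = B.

Since D multiplies Y on the left, Y = D⁻¹B.
D has determinant 4; D⁻¹ = [[0, 5, 4], [1/4, 13/2, 5], [0, 4, 3]].
Y = D⁻¹B = [[0, 5, 4], [1/4, 13/2, 5], [0, 4, 3]] · [[2, 16], [-11, 30], [15, -39]] = [[5, -6], [4, 4], [1, 3]].

Y = [[5, -6], [4, 4], [1, 3]]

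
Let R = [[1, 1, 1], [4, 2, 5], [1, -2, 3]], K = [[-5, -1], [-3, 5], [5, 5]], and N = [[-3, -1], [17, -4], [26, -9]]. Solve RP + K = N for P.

P = [[5, -3], [-5, 4], [2, -1]]

RP = N − K = [[2, 0], [20, -9], [21, -14]].
Left-multiplying both sides by R⁻¹ gives P = R⁻¹(N − K).
det R = -1; the adjugate gives R⁻¹ = [[-16, 5, -3], [7, -2, 1], [10, -3, 2]].
P = R⁻¹(N − K) = [[5, -3], [-5, 4], [2, -1]].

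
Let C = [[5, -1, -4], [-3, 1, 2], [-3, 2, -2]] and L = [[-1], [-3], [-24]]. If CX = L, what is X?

Since C multiplies X on the left, X = C⁻¹L.
det C = -6; the adjugate gives C⁻¹ = [[1, 5/3, -1/3], [2, 11/3, -1/3], [1/2, 7/6, -1/3]].
X = C⁻¹L = [[1, 5/3, -1/3], [2, 11/3, -1/3], [1/2, 7/6, -1/3]] · [[-1], [-3], [-24]] = [[2], [-5], [4]].

X = [[2], [-5], [4]]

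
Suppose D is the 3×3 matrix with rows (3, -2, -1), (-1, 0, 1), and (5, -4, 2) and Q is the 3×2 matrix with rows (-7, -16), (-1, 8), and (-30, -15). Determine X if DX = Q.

X = [[-4, -5], [0, -1], [-5, 3]]

Left-multiplying both sides by D⁻¹ gives X = D⁻¹Q.
det D = -6, so D⁻¹ = [[-2/3, -4/3, 1/3], [-7/6, -11/6, 1/3], [-2/3, -1/3, 1/3]].
X = D⁻¹Q = [[-2/3, -4/3, 1/3], [-7/6, -11/6, 1/3], [-2/3, -1/3, 1/3]] · [[-7, -16], [-1, 8], [-30, -15]] = [[-4, -5], [0, -1], [-5, 3]].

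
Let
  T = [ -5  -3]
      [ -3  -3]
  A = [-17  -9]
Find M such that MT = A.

T is on the right of M, so right-multiply by T⁻¹: M = AT⁻¹.
det T = 6; the adjugate gives T⁻¹ = [[-1/2, 1/2], [1/2, -5/6]].
M = AT⁻¹ = [[-17, -9]] · [[-1/2, 1/2], [1/2, -5/6]] = [[4, -1]].

M = [[4, -1]]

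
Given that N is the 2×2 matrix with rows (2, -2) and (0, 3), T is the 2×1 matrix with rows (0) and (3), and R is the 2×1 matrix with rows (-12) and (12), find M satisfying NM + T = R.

M = [[-3], [3]]

NM = R − T = [[-12], [9]].
Since N multiplies M on the left, M = N⁻¹(R − T).
det N = 6; the adjugate gives N⁻¹ = [[1/2, 1/3], [0, 1/3]].
M = N⁻¹(R − T) = [[-3], [3]].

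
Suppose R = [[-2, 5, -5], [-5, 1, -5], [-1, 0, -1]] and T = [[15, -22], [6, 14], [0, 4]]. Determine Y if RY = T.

Since R multiplies Y on the left, Y = R⁻¹T.
R has determinant -3; R⁻¹ = [[1/3, -5/3, 20/3], [0, 1, -5], [-1/3, 5/3, -23/3]].
Y = R⁻¹T = [[1/3, -5/3, 20/3], [0, 1, -5], [-1/3, 5/3, -23/3]] · [[15, -22], [6, 14], [0, 4]] = [[-5, -4], [6, -6], [5, 0]].

Y = [[-5, -4], [6, -6], [5, 0]]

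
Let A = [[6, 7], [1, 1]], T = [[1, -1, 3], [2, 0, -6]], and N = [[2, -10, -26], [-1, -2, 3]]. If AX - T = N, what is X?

AX = N + T = [[3, -11, -23], [1, -2, -3]].
Since A multiplies X on the left, X = A⁻¹(N + T).
det A = -1; the adjugate gives A⁻¹ = [[-1, 7], [1, -6]].
X = A⁻¹(N + T) = [[4, -3, 2], [-3, 1, -5]].

X = [[4, -3, 2], [-3, 1, -5]]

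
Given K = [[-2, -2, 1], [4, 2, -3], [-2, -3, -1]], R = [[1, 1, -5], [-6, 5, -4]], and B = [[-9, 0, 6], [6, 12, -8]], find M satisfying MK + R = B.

MK = B − R = [[-10, -1, 11], [12, 7, -4]].
K is on the right of M, so right-multiply by K⁻¹: M = (B − R)K⁻¹.
det K = -6; the adjugate gives K⁻¹ = [[11/6, 5/6, -2/3], [-5/3, -2/3, 1/3], [4/3, 1/3, -2/3]].
M = (B − R)K⁻¹ = [[-2, -4, -1], [5, 4, -3]].

M = [[-2, -4, -1], [5, 4, -3]]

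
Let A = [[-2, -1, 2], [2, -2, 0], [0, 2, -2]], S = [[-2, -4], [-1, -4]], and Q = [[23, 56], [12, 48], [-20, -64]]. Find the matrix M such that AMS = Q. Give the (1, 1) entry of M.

5

Isolating M: multiply by A⁻¹ from the left and S⁻¹ from the right, so M = A⁻¹QS⁻¹.
A has determinant -4; A⁻¹ = [[-1, -1/2, -1], [-1, -1, -1], [-1, -1, -3/2]].
S has determinant 4; S⁻¹ = [[-1, 1], [1/4, -1/2]].
A⁻¹Q = [[-9, -16], [-15, -40], [-5, -8]].
M = (A⁻¹Q)S⁻¹ = [[5, -1], [5, 5], [3, -1]].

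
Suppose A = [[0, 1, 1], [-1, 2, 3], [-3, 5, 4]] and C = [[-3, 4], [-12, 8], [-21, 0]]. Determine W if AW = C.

Since A multiplies W on the left, W = A⁻¹C.
det A = -4; the adjugate gives A⁻¹ = [[7/4, -1/4, -1/4], [5/4, -3/4, 1/4], [-1/4, 3/4, -1/4]].
W = A⁻¹C = [[7/4, -1/4, -1/4], [5/4, -3/4, 1/4], [-1/4, 3/4, -1/4]] · [[-3, 4], [-12, 8], [-21, 0]] = [[3, 5], [0, -1], [-3, 5]].

W = [[3, 5], [0, -1], [-3, 5]]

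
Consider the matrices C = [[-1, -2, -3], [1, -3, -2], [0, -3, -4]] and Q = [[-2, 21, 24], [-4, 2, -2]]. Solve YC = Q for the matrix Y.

Y = [[0, -2, -5], [2, -2, 0]]

Right-multiplying both sides by C⁻¹ gives Y = QC⁻¹.
det C = -5, so C⁻¹ = [[-6/5, -1/5, 1], [-4/5, -4/5, 1], [3/5, 3/5, -1]].
Y = QC⁻¹ = [[-2, 21, 24], [-4, 2, -2]] · [[-6/5, -1/5, 1], [-4/5, -4/5, 1], [3/5, 3/5, -1]] = [[0, -2, -5], [2, -2, 0]].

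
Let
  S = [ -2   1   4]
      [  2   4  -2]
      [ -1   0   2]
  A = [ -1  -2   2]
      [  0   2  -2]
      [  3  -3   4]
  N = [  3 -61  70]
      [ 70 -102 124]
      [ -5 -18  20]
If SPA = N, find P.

P = S⁻¹NA⁻¹ (apply S⁻¹ on the left and A⁻¹ on the right).
S has determinant -2; S⁻¹ = [[-4, 1, 9], [1, 0, -2], [-2, 1/2, 5]].
A has determinant -2; A⁻¹ = [[-1, -1, 0], [3, 5, 1], [3, 9/2, 1]].
S⁻¹N = [[13, -20, 24], [13, -25, 30], [4, -19, 22]].
P = (S⁻¹N)A⁻¹ = [[-1, -5, 4], [2, -3, 5], [5, 0, 3]].

P = [[-1, -5, 4], [2, -3, 5], [5, 0, 3]]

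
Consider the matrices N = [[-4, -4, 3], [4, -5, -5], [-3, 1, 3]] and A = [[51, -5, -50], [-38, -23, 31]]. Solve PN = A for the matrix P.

Since N sits to the right of P, P = AN⁻¹.
N has determinant -5; N⁻¹ = [[2, -3, -7], [-3/5, 3/5, 8/5], [11/5, -16/5, -36/5]].
P = AN⁻¹ = [[51, -5, -50], [-38, -23, 31]] · [[2, -3, -7], [-3/5, 3/5, 8/5], [11/5, -16/5, -36/5]] = [[-5, 4, -5], [6, 1, 6]].

P = [[-5, 4, -5], [6, 1, 6]]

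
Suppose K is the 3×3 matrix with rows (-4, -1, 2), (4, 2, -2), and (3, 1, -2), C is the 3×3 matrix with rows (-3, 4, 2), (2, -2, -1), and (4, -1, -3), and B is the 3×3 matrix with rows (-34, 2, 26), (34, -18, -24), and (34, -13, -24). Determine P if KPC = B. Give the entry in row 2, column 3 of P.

-4

P = K⁻¹BC⁻¹ (apply K⁻¹ on the left and C⁻¹ on the right).
det K = 2; the adjugate gives K⁻¹ = [[-1, 0, -1], [1, 1, 0], [-1, 1/2, -2]].
det C = 5; the adjugate gives C⁻¹ = [[1, 2, 0], [2/5, 1/5, 1/5], [6/5, 13/5, -2/5]].
K⁻¹B = [[0, 11, -2], [0, -16, 2], [-17, 15, 10]].
P = (K⁻¹B)C⁻¹ = [[2, -3, 3], [-4, 2, -4], [1, -5, -1]].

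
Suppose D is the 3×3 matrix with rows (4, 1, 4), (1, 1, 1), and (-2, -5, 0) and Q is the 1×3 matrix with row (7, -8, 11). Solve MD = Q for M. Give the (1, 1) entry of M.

D is on the right of M, so right-multiply by D⁻¹: M = QD⁻¹.
det D = 6; the adjugate gives D⁻¹ = [[5/6, -10/3, -1/2], [-1/3, 4/3, 0], [-1/2, 3, 1/2]].
M = QD⁻¹ = [[7, -8, 11]] · [[5/6, -10/3, -1/2], [-1/3, 4/3, 0], [-1/2, 3, 1/2]] = [[3, -1, 2]].

3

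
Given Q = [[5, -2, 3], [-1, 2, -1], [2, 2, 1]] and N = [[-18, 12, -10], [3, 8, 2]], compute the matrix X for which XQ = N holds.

X = [[-6, -4, 4], [-2, -3, 5]]

Q is on the right of X, so right-multiply by Q⁻¹: X = NQ⁻¹.
det Q = 4; the adjugate gives Q⁻¹ = [[1, 2, -1], [-1/4, -1/4, 1/2], [-3/2, -7/2, 2]].
X = NQ⁻¹ = [[-18, 12, -10], [3, 8, 2]] · [[1, 2, -1], [-1/4, -1/4, 1/2], [-3/2, -7/2, 2]] = [[-6, -4, 4], [-2, -3, 5]].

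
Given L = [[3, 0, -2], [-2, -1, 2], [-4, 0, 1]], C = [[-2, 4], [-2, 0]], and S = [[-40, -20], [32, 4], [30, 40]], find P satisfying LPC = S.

P = [[-3, 5], [1, -3], [-2, -5]]

P = L⁻¹SC⁻¹ (apply L⁻¹ on the left and C⁻¹ on the right).
det L = 5, so L⁻¹ = [[-1/5, 0, -2/5], [-6/5, -1, -2/5], [-4/5, 0, -3/5]].
C has determinant 8; C⁻¹ = [[0, -1/2], [1/4, -1/4]].
L⁻¹S = [[-4, -12], [4, 4], [14, -8]].
P = (L⁻¹S)C⁻¹ = [[-3, 5], [1, -3], [-2, -5]].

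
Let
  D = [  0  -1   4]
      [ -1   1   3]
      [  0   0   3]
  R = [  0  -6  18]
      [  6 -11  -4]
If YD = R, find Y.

Y = [[6, 0, -2], [5, -6, -2]]

D is on the right of Y, so right-multiply by D⁻¹: Y = RD⁻¹.
det D = -3, so D⁻¹ = [[-1, -1, 7/3], [-1, 0, 4/3], [0, 0, 1/3]].
Y = RD⁻¹ = [[0, -6, 18], [6, -11, -4]] · [[-1, -1, 7/3], [-1, 0, 4/3], [0, 0, 1/3]] = [[6, 0, -2], [5, -6, -2]].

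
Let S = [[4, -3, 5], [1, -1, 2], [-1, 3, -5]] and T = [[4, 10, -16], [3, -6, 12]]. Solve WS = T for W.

W = [[2, 2, 6], [-1, 6, -1]]

Since S sits to the right of W, W = TS⁻¹.
det S = -3, so S⁻¹ = [[1/3, 0, 1/3], [-1, 5, 1], [-2/3, 3, 1/3]].
W = TS⁻¹ = [[4, 10, -16], [3, -6, 12]] · [[1/3, 0, 1/3], [-1, 5, 1], [-2/3, 3, 1/3]] = [[2, 2, 6], [-1, 6, -1]].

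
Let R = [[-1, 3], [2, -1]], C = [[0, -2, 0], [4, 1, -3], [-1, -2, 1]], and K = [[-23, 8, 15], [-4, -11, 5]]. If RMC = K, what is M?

M = [[-1, -1, 3], [0, -3, -2]]

Left-multiply by R⁻¹ and right-multiply by C⁻¹: M = R⁻¹KC⁻¹.
det R = -5; the adjugate gives R⁻¹ = [[1/5, 3/5], [2/5, 1/5]].
det C = 2; the adjugate gives C⁻¹ = [[-5/2, 1, 3], [-1/2, 0, 0], [-7/2, 1, 4]].
R⁻¹K = [[-7, -5, 6], [-10, 1, 7]].
M = (R⁻¹K)C⁻¹ = [[-1, -1, 3], [0, -3, -2]].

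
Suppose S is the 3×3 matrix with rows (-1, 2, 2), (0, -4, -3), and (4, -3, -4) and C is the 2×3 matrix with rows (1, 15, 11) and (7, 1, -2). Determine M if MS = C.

M = [[3, -3, 1], [5, 0, 3]]

Right-multiplying both sides by S⁻¹ gives M = CS⁻¹.
S has determinant 1; S⁻¹ = [[7, 2, 2], [-12, -4, -3], [16, 5, 4]].
M = CS⁻¹ = [[1, 15, 11], [7, 1, -2]] · [[7, 2, 2], [-12, -4, -3], [16, 5, 4]] = [[3, -3, 1], [5, 0, 3]].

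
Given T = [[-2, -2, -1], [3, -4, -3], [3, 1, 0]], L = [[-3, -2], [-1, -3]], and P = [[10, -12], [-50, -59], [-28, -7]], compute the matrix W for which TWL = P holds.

Left-multiply by T⁻¹ and right-multiply by L⁻¹: W = T⁻¹PL⁻¹.
det T = -3; the adjugate gives T⁻¹ = [[-1, 1/3, -2/3], [3, -1, 3], [-5, 4/3, -14/3]].
det L = 7, so L⁻¹ = [[-3/7, 2/7], [1/7, -3/7]].
T⁻¹P = [[-8, -3], [-4, 2], [14, 14]].
W = (T⁻¹P)L⁻¹ = [[3, -1], [2, -2], [-4, -2]].

W = [[3, -1], [2, -2], [-4, -2]]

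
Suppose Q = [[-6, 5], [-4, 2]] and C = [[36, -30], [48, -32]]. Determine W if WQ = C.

W = [[-6, 0], [-4, -6]]

Right-multiplying both sides by Q⁻¹ gives W = CQ⁻¹.
det Q = 8; the adjugate gives Q⁻¹ = [[1/4, -5/8], [1/2, -3/4]].
W = CQ⁻¹ = [[36, -30], [48, -32]] · [[1/4, -5/8], [1/2, -3/4]] = [[-6, 0], [-4, -6]].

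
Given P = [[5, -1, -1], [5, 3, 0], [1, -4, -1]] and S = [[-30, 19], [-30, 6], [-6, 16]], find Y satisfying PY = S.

Y = [[-6, 3], [0, -3], [0, -1]]

Left-multiplying both sides by P⁻¹ gives Y = P⁻¹S.
det P = 3; the adjugate gives P⁻¹ = [[-1, 1, 1], [5/3, -4/3, -5/3], [-23/3, 19/3, 20/3]].
Y = P⁻¹S = [[-1, 1, 1], [5/3, -4/3, -5/3], [-23/3, 19/3, 20/3]] · [[-30, 19], [-30, 6], [-6, 16]] = [[-6, 3], [0, -3], [0, -1]].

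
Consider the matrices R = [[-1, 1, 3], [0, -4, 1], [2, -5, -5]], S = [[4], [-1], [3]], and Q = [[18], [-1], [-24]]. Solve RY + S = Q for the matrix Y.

Y = [[-1], [1], [4]]

RY = Q − S = [[14], [0], [-27]].
Since R multiplies Y on the left, Y = R⁻¹(Q − S).
det R = 1; the adjugate gives R⁻¹ = [[25, -10, 13], [2, -1, 1], [8, -3, 4]].
Y = R⁻¹(Q − S) = [[-1], [1], [4]].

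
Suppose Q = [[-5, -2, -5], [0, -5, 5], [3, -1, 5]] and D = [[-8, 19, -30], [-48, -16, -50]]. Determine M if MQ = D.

M = [[1, -4, -1], [6, 2, -6]]

Since Q sits to the right of M, M = DQ⁻¹.
det Q = -5; the adjugate gives Q⁻¹ = [[4, -3, 7], [-3, 2, -5], [-3, 11/5, -5]].
M = DQ⁻¹ = [[-8, 19, -30], [-48, -16, -50]] · [[4, -3, 7], [-3, 2, -5], [-3, 11/5, -5]] = [[1, -4, -1], [6, 2, -6]].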